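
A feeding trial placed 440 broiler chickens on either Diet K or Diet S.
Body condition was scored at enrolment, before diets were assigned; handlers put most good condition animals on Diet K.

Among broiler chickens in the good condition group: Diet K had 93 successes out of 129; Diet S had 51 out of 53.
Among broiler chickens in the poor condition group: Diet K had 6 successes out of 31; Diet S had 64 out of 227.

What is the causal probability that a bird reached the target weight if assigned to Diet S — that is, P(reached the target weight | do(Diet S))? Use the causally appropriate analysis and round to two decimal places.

Diet S is higher inside every starting body condition stratum but Diet K is higher in aggregate. Whether to stratify depends on how starting body condition relates to the diet.
Nothing the diet does changes starting body condition; the imbalance is an allocation artefact. With starting body condition also predicting the outcome, the pooled figure is confounded, and the within-stratum comparison is the causal one.
Standardising Diet S to the population starting body condition mix: 0.414·51/53 + 0.586·64/227 = 0.563.

0.56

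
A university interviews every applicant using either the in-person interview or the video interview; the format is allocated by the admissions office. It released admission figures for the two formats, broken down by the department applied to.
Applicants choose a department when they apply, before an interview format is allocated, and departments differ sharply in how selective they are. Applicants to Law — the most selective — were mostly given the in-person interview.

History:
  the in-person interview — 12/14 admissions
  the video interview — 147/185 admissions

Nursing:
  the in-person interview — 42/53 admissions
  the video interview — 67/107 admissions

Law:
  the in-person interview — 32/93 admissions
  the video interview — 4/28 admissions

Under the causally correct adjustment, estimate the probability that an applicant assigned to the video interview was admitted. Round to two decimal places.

0.57

Department satisfies the back-door criterion: it is not a descendant of the interview format, and it blocks the spurious path from interview format to outcome. Adjusting for it (i.e., using the within-department rates) gives the causal effect.
Standardising the video interview to the population department mix: 0.415·147/185 + 0.333·67/107 + 0.252·4/28 = 0.574.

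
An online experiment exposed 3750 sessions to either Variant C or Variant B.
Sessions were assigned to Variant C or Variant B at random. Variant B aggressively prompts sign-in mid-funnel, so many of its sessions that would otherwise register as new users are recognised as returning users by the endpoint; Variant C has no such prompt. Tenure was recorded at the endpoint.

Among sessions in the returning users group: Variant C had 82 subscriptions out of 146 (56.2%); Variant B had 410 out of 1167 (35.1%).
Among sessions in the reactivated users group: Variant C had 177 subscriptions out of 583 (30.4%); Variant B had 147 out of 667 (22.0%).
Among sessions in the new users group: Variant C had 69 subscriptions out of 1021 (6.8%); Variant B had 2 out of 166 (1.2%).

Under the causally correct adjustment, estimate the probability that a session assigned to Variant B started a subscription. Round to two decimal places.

0.28

Variant C is higher inside every user tenure stratum but Variant B is higher in aggregate. Whether to stratify depends on how user tenure relates to the variant.
User tenure is recorded after the variant and is itself shifted by it — it sits on the causal path from variant to outcome. Conditioning on a mediator would strip out part of the effect we want; the pooled comparison gives the total causal effect.
So P(outcome | do(Variant B)) is just the pooled rate for Variant B: 559/2000 = 0.280.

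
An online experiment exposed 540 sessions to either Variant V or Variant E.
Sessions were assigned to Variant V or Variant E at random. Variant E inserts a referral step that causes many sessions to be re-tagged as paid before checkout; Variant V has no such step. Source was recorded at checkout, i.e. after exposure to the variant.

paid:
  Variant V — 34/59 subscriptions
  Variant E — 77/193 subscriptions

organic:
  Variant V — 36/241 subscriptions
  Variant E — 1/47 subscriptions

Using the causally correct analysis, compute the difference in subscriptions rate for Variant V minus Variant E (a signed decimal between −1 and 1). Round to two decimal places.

-0.09

Within every traffic source level Variant V has the higher rate, yet pooled Variant E does — Simpson's reversal.
Because the variant influences traffic source, traffic source is a post-treatment mediator, not a confounder. Stratifying on it would bias the estimate; the causal effect is the crude pooled difference.
The causal difference is the pooled difference: 0.233 − 0.325 = -0.092.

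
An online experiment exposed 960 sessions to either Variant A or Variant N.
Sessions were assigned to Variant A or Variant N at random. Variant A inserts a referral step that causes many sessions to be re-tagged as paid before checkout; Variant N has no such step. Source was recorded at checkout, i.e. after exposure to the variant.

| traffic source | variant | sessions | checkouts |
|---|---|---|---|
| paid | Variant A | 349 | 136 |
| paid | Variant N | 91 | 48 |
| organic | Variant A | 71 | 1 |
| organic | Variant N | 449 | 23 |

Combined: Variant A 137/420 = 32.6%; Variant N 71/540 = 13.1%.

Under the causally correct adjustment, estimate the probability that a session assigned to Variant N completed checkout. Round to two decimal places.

0.13

Traffic source lies on the pathway variant → traffic source → outcome, so adjusting for it blocks the indirect effect. For the total causal effect of variant, use the unadjusted pooled rates.
So P(outcome | do(Variant N)) is just the pooled rate for Variant N: 71/540 = 0.131.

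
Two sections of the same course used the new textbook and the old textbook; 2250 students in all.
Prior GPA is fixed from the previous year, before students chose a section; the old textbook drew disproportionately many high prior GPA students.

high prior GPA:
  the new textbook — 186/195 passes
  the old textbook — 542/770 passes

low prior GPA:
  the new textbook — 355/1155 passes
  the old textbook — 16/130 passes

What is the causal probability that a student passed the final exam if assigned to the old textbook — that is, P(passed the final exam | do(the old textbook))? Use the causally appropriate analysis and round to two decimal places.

0.37

Within every prior GPA band level the new textbook has the higher rate, yet pooled the old textbook does — Simpson's reversal.
Since prior GPA band is a pre-existing factor (not a product of the teaching method) and it affects the outcome on its own, it is a confounder. The stratified rates, not the pooled rate, identify the causal effect.
Standardising the old textbook to the population prior GPA band mix: 0.429·542/770 + 0.571·16/130 = 0.372.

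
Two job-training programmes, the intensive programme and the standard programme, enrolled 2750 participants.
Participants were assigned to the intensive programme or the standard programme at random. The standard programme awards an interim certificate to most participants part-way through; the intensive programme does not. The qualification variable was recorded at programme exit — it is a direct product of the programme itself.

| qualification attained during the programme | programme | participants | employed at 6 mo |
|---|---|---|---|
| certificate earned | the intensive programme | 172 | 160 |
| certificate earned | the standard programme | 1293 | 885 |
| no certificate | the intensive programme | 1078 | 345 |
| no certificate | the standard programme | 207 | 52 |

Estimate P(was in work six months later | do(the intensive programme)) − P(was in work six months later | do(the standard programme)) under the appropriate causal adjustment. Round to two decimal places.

-0.22

The qualification attained during the programme-specific comparison favours the intensive programme throughout, but the pooled figures favour the standard programme. The question is whether to condition on qualification attained during the programme.
Qualification attained during the programme here is a post-treatment variable shaped by the programme; conditioning on it would introduce bias rather than remove it. The overall comparison is the causal one.
The causal difference is the pooled difference: 0.404 − 0.625 = -0.221.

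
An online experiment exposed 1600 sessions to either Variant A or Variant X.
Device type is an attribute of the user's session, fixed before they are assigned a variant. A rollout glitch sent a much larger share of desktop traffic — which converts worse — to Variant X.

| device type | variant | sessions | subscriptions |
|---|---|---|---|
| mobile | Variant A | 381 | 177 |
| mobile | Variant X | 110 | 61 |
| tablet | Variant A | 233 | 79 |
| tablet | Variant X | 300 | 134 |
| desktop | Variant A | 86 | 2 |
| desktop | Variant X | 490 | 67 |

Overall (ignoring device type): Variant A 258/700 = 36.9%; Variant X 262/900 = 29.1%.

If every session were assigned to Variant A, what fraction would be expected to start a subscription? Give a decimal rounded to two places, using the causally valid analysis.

Within every device type level Variant X has the higher rate, yet pooled Variant A does — Simpson's reversal.
The imbalance in device type arose from how sessions were allocated, not from anything the variant did; and device type independently affects the outcome. The pooled gap is confounded — condition on device type.
Standardising Variant A to the population device type mix: 0.307·177/381 + 0.333·79/233 + 0.360·2/86 = 0.264.

0.26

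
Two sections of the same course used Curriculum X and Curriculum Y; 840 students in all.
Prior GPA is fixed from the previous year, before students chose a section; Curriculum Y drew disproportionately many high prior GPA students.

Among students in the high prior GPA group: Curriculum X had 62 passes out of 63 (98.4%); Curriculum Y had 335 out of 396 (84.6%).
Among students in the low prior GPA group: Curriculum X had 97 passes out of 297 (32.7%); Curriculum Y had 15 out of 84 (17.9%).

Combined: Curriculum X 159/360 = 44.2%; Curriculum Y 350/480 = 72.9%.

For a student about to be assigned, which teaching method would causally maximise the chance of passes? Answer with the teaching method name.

Curriculum X

Since prior GPA band is a pre-existing factor (not a product of the teaching method) and it affects the outcome on its own, it is a confounder. The stratified rates, not the pooled rate, identify the causal effect.
Within each level — high prior GPA: 98.4% vs 84.6%; low prior GPA: 32.7% vs 17.9% — Curriculum X is higher every time.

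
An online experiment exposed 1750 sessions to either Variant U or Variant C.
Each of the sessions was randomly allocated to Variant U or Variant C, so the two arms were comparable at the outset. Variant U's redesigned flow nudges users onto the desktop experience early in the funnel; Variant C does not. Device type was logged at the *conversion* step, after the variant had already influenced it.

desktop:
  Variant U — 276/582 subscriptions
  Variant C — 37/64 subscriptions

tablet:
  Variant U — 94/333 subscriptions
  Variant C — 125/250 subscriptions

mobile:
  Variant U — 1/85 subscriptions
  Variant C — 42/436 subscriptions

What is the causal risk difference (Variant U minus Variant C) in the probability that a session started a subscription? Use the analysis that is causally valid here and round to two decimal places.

+0.10

The stratified and pooled comparisons disagree (Variant C wins within each device type; Variant U wins overall), so the answer turns on the causal role of device type.
Device type is downstream of the variant. One should not condition on a consequence of treatment, so the overall rates are the right comparison.
The causal difference is the pooled difference: 0.371 − 0.272 = +0.099.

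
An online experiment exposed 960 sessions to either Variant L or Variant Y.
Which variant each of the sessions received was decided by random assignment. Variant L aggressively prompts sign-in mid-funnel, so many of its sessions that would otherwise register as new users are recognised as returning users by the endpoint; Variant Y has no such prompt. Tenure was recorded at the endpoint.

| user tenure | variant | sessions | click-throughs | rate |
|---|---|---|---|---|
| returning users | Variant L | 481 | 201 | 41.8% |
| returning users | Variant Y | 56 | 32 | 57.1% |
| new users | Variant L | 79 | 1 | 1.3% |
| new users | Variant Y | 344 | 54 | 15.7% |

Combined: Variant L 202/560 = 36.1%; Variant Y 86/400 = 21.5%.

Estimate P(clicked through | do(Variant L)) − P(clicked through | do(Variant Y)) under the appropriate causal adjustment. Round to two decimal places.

Within every user tenure level Variant Y has the higher rate, yet pooled Variant L does — Simpson's reversal.
Stratifying would compare variants among sessions the variants themselves sorted into user tenure groups — a form of selection on an intermediate. The unconditioned pooled rates give the total causal effect.
The causal difference is the pooled difference: 0.361 − 0.215 = +0.146.

+0.15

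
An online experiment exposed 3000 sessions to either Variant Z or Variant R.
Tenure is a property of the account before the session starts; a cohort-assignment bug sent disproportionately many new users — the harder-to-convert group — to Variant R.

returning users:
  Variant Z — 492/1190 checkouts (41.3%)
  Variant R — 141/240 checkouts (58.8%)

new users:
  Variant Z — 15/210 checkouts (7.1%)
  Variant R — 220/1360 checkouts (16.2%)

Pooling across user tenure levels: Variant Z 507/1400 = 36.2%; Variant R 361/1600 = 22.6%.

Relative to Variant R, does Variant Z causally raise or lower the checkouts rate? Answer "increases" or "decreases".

User tenure differs across variants for reasons unrelated to any effect of the variant itself, and it separately predicts the outcome — a classic confounder. We must compare within user tenure levels.
Within each level — returning users: 41.3% vs 58.8%; new users: 7.1% vs 16.2% — Variant R is higher every time.

decreases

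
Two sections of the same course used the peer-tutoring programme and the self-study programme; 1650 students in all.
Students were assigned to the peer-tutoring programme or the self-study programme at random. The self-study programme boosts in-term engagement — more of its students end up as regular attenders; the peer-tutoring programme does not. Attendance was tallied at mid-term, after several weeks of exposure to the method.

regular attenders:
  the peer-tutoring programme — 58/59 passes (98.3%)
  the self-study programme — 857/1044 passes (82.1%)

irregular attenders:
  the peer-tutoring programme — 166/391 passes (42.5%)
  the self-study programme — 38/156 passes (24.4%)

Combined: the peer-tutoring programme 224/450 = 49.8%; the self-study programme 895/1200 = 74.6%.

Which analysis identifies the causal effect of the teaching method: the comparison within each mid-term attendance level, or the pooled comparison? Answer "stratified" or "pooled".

The mid-term attendance-specific comparison favours the peer-tutoring programme throughout, but the pooled figures favour the self-study programme. The question is whether to condition on mid-term attendance.
Mid-term attendance is recorded after the teaching method and is itself shifted by it — it sits on the causal path from teaching method to outcome. Conditioning on a mediator would strip out part of the effect we want; the pooled comparison gives the total causal effect.
Pooled: the peer-tutoring programme 49.8% vs the self-study programme 74.6%; the self-study programme is higher overall.

pooled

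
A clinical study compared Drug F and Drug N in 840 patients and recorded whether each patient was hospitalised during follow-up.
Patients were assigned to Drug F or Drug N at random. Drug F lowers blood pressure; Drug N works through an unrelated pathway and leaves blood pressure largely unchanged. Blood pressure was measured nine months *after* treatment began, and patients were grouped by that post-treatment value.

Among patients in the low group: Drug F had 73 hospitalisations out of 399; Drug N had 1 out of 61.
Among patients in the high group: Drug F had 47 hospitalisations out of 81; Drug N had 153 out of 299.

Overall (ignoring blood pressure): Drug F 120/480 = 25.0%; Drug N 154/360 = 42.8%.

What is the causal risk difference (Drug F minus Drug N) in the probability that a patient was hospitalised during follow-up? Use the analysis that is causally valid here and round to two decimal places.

-0.18

The blood pressure-specific comparison favours Drug N throughout, but the pooled figures favour Drug F. The question is whether to condition on blood pressure.
Because the drug influences blood pressure, blood pressure is a post-treatment mediator, not a confounder. Stratifying on it would bias the estimate; the causal effect is the crude pooled difference.
The causal difference is the pooled difference: 0.250 − 0.428 = -0.178.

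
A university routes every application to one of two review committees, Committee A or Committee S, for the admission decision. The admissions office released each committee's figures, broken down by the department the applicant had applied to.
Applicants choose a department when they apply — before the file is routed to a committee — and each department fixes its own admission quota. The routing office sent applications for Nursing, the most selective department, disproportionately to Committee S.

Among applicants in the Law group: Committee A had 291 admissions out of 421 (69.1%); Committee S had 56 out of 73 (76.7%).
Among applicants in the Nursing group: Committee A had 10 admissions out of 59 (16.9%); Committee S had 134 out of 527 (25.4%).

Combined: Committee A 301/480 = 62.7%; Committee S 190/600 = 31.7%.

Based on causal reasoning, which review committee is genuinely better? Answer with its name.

Committee S

Within every department level Committee S has the higher rate, yet pooled Committee A does — Simpson's reversal.
Department satisfies the back-door criterion: it is not a descendant of the review committee, and it blocks the spurious path from review committee to outcome. Adjusting for it (i.e., using the within-department rates) gives the causal effect.
Within each level — Law: 69.1% vs 76.7%; Nursing: 16.9% vs 25.4% — Committee S is higher every time.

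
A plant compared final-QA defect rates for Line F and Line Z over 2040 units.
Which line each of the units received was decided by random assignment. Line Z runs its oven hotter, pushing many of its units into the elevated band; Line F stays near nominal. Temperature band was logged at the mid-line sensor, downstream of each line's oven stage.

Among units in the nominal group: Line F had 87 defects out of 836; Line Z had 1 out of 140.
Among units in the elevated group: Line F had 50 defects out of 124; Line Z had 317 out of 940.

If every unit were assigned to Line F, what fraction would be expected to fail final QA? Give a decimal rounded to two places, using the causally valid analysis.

0.14

The distribution of in-process temperature band is itself part of what the line does — it is an intermediate outcome. Holding it fixed would remove that part of the effect; the total effect is the pooled difference.
So P(outcome | do(Line F)) is just the pooled rate for Line F: 137/960 = 0.143.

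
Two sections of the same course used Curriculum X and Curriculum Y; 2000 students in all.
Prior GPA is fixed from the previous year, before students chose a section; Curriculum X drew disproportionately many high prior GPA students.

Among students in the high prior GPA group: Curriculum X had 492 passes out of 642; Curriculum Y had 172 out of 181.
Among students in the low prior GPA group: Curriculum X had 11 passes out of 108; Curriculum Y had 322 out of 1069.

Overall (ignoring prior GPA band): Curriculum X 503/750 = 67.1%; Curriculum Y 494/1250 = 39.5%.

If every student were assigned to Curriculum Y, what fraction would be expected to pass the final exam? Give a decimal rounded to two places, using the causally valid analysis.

0.57

Since prior GPA band is a pre-existing factor (not a product of the teaching method) and it affects the outcome on its own, it is a confounder. The stratified rates, not the pooled rate, identify the causal effect.
Standardising Curriculum Y to the population prior GPA band mix: 0.411·172/181 + 0.589·322/1069 = 0.568.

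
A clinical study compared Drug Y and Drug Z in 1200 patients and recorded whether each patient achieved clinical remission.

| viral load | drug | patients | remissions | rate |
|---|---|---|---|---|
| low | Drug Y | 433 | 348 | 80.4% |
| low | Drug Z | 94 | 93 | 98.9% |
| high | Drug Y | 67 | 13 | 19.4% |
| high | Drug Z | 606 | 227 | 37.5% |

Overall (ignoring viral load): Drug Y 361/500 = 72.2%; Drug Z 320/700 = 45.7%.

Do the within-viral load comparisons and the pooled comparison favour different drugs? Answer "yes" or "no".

yes

Within each viral load level (low 80.4% vs 98.9%; high 19.4% vs 37.5%), Drug Z has the higher rate every time. Pooled: 72.2% vs 45.7% — Drug Y has the higher rate overall. The two comparisons disagree.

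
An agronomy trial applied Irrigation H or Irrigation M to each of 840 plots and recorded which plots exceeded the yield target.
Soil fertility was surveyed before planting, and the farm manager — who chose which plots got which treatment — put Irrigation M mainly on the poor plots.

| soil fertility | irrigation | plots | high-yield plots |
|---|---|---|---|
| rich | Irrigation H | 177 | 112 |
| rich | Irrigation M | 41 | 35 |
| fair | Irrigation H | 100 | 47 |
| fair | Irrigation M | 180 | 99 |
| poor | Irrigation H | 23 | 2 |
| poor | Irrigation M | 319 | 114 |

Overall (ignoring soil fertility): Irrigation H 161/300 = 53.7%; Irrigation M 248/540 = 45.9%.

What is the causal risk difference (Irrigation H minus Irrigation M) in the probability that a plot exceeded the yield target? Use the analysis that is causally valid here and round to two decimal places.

-0.19

Since soil fertility is a pre-existing factor (not a product of the irrigation) and it affects the outcome on its own, it is a confounder. The stratified rates, not the pooled rate, identify the causal effect.
Adjusting over the population distribution of soil fertility: 0.260·(0.633−0.854) + 0.333·(0.470−0.550) + 0.407·(0.087−0.357) = -0.194.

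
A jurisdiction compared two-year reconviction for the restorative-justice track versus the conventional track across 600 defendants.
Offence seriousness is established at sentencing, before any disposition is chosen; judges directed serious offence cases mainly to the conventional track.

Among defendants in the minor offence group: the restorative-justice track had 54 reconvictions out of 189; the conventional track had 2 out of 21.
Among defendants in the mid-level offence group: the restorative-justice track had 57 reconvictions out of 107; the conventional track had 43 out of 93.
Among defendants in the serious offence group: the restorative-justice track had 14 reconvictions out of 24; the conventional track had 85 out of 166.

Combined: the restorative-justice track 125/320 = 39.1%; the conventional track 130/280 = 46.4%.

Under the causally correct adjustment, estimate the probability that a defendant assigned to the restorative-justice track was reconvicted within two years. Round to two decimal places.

0.46

Offence seriousness is set before the disposition has any effect — it is not caused by the disposition — and it independently drives the outcome. That makes it a confounder, so the causal comparison is within offence seriousness levels.
Standardising the restorative-justice track to the population offence seriousness mix: 0.350·54/189 + 0.333·57/107 + 0.317·14/24 = 0.462.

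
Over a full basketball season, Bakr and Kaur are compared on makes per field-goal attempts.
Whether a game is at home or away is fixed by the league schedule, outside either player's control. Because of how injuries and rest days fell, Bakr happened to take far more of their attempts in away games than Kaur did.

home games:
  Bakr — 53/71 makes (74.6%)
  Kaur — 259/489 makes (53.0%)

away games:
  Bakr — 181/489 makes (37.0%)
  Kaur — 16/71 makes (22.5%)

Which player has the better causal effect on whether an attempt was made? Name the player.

Bakr

Here game venue is a common cause — it drives both which player a case falls under and the outcome. The crude comparison mixes populations; the stratum-specific rates are the causally relevant ones.
Within each level — home games: 74.6% vs 53.0%; away games: 37.0% vs 22.5% — Bakr is higher every time.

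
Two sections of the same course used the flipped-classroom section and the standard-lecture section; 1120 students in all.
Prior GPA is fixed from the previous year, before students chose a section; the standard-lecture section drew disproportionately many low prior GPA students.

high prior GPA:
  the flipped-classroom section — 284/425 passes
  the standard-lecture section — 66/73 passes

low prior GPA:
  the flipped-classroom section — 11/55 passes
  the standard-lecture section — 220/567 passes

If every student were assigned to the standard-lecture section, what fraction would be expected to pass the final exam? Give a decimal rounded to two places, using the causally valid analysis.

Since prior GPA band is a pre-existing factor (not a product of the teaching method) and it affects the outcome on its own, it is a confounder. The stratified rates, not the pooled rate, identify the causal effect.
Standardising the standard-lecture section to the population prior GPA band mix: 0.445·66/73 + 0.555·220/567 = 0.617.

0.62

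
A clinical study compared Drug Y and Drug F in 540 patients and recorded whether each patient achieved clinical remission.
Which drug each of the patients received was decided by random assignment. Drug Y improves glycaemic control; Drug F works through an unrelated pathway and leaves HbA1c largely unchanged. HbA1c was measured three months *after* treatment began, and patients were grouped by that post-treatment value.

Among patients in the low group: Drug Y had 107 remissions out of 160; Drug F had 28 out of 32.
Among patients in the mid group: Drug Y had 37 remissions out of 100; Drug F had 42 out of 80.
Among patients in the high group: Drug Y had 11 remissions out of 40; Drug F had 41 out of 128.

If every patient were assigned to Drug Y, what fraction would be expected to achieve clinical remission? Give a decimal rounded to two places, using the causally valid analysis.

0.52

Because the drug influences HbA1c, HbA1c is a post-treatment mediator, not a confounder. Stratifying on it would bias the estimate; the causal effect is the crude pooled difference.
So P(outcome | do(Drug Y)) is just the pooled rate for Drug Y: 155/300 = 0.517.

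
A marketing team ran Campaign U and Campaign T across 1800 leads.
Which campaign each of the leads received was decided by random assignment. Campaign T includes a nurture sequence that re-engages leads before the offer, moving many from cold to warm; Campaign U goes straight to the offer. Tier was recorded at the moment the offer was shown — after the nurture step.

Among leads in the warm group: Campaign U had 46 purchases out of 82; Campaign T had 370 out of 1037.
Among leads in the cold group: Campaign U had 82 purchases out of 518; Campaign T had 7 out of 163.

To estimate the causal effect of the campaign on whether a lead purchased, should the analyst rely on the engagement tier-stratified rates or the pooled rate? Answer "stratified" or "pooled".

Engagement tier lies on the pathway campaign → engagement tier → outcome, so adjusting for it blocks the indirect effect. For the total causal effect of campaign, use the unadjusted pooled rates.
Pooled: Campaign U 21.3% vs Campaign T 31.4%; Campaign T is higher overall.

pooled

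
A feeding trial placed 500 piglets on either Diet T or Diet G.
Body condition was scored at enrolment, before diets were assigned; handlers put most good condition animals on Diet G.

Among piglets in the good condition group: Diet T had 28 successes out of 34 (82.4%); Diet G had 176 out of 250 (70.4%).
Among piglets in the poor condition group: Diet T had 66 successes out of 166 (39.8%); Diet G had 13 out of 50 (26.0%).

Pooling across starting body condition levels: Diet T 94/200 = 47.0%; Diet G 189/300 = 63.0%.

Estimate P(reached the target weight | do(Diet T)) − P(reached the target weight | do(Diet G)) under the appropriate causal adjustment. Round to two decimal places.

+0.13

Starting body condition differs across diets for reasons unrelated to any effect of the diet itself, and it separately predicts the outcome — a classic confounder. We must compare within starting body condition levels.
Adjusting over the population distribution of starting body condition: 0.568·(0.824−0.704) + 0.432·(0.398−0.260) = +0.127.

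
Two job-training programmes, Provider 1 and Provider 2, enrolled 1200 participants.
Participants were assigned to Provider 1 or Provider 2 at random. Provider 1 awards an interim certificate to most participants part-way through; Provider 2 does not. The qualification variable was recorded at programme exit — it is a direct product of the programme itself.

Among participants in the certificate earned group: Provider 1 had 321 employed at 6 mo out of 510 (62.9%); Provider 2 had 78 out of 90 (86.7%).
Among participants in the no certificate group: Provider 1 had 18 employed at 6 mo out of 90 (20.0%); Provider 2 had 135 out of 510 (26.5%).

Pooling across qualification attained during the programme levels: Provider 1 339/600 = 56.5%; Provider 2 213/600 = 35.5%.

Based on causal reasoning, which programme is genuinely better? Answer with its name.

The stratified and pooled comparisons disagree (Provider 2 wins within each qualification attained during the programme; Provider 1 wins overall), so the answer turns on the causal role of qualification attained during the programme.
Qualification attained during the programme here is a post-treatment variable shaped by the programme; conditioning on it would introduce bias rather than remove it. The overall comparison is the causal one.
Pooled: Provider 1 56.5% vs Provider 2 35.5%; Provider 1 is higher overall.

Provider 1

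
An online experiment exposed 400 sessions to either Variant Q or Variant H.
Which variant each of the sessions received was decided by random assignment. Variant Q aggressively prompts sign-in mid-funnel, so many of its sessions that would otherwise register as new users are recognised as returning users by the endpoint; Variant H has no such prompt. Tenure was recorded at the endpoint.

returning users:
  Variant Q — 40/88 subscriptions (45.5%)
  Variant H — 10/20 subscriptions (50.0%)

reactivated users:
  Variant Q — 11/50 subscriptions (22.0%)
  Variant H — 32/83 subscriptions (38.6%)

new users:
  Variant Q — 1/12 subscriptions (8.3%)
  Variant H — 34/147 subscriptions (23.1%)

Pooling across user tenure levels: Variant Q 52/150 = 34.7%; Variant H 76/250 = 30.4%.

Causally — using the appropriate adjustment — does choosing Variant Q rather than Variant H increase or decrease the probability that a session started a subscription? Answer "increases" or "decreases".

increases

User tenure is recorded after the variant and is itself shifted by it — it sits on the causal path from variant to outcome. Conditioning on a mediator would strip out part of the effect we want; the pooled comparison gives the total causal effect.
Pooled: Variant Q 34.7% vs Variant H 30.4%; Variant Q is higher overall.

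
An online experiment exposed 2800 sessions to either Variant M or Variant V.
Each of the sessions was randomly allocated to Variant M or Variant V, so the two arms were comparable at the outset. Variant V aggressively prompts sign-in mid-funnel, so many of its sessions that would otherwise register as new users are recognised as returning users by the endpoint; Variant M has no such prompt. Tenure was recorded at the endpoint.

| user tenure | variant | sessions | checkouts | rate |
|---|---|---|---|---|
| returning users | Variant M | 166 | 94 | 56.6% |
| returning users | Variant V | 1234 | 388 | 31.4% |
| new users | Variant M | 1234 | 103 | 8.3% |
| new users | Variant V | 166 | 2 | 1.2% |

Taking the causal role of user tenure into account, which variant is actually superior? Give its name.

Variant V

The distribution of user tenure is itself part of what the variant does — it is an intermediate outcome. Holding it fixed would remove that part of the effect; the total effect is the pooled difference.
Pooled: Variant M 14.1% vs Variant V 27.9%; Variant V is higher overall.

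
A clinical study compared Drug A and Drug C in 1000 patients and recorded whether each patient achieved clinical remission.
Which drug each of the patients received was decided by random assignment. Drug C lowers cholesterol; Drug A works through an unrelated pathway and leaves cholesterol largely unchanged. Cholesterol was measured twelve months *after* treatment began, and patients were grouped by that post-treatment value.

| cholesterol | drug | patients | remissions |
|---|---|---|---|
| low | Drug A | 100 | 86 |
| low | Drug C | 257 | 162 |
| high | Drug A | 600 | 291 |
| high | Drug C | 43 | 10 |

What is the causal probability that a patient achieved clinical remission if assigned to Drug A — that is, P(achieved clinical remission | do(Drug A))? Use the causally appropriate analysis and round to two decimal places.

Drug A is higher inside every cholesterol stratum but Drug C is higher in aggregate. Whether to stratify depends on how cholesterol relates to the drug.
Because the drug influences cholesterol, cholesterol is a post-treatment mediator, not a confounder. Stratifying on it would bias the estimate; the causal effect is the crude pooled difference.
So P(outcome | do(Drug A)) is just the pooled rate for Drug A: 377/700 = 0.539.

0.54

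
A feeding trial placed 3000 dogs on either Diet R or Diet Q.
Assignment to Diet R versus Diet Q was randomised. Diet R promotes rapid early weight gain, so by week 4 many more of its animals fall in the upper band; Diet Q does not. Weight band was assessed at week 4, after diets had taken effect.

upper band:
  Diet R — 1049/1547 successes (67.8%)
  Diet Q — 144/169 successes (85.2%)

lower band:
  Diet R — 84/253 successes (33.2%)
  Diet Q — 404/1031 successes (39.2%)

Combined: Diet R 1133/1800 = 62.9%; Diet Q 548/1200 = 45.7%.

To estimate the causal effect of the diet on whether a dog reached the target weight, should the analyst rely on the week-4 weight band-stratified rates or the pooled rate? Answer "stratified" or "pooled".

pooled

Because the diet influences week-4 weight band, week-4 weight band is a post-treatment mediator, not a confounder. Stratifying on it would bias the estimate; the causal effect is the crude pooled difference.
Pooled: Diet R 62.9% vs Diet Q 45.7%; Diet R is higher overall.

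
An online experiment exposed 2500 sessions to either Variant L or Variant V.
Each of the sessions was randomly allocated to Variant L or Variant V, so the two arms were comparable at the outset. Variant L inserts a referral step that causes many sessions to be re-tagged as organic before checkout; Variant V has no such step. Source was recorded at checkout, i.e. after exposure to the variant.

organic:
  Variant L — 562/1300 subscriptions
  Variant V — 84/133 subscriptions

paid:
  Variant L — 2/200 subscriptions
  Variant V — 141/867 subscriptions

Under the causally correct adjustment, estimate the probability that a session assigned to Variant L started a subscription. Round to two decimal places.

0.38

Traffic source lies on the pathway variant → traffic source → outcome, so adjusting for it blocks the indirect effect. For the total causal effect of variant, use the unadjusted pooled rates.
So P(outcome | do(Variant L)) is just the pooled rate for Variant L: 564/1500 = 0.376.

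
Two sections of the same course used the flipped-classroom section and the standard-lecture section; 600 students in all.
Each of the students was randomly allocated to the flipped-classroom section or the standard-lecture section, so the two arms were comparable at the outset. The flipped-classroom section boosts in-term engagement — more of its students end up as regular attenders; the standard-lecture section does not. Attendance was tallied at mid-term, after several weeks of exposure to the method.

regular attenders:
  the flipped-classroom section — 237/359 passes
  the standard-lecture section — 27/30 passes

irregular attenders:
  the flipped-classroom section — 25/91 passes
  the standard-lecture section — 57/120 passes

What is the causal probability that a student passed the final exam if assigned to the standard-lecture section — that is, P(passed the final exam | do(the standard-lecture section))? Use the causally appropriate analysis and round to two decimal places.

0.56

The stratified and pooled comparisons disagree (the standard-lecture section wins within each mid-term attendance; the flipped-classroom section wins overall), so the answer turns on the causal role of mid-term attendance.
Because the teaching method influences mid-term attendance, mid-term attendance is a post-treatment mediator, not a confounder. Stratifying on it would bias the estimate; the causal effect is the crude pooled difference.
So P(outcome | do(the standard-lecture section)) is just the pooled rate for the standard-lecture section: 84/150 = 0.560.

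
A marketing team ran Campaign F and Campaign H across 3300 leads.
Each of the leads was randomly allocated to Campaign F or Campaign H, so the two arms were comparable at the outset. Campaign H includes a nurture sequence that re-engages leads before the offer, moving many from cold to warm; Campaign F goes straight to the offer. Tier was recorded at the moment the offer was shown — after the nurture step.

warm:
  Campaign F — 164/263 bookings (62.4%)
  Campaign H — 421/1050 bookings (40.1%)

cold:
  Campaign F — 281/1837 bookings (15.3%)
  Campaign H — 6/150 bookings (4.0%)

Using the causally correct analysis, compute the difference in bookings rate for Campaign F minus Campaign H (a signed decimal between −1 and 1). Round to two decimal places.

-0.14

Because the campaign influences engagement tier, engagement tier is a post-treatment mediator, not a confounder. Stratifying on it would bias the estimate; the causal effect is the crude pooled difference.
The causal difference is the pooled difference: 0.212 − 0.356 = -0.144.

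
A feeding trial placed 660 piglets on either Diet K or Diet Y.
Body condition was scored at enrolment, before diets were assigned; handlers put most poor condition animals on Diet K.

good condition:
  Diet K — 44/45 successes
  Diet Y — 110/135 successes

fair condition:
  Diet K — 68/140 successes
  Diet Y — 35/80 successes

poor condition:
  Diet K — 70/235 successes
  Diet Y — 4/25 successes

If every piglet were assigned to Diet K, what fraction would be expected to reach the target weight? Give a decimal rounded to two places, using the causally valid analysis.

0.55

The stratified and pooled comparisons disagree (Diet K wins within each starting body condition; Diet Y wins overall), so the answer turns on the causal role of starting body condition.
Nothing the diet does changes starting body condition; the imbalance is an allocation artefact. With starting body condition also predicting the outcome, the pooled figure is confounded, and the within-stratum comparison is the causal one.
Standardising Diet K to the population starting body condition mix: 0.273·44/45 + 0.333·68/140 + 0.394·70/235 = 0.546.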